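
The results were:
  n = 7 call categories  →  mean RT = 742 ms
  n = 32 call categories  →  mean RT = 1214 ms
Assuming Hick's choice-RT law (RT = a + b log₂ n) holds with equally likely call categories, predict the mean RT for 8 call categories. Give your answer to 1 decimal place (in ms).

783.5 ms

RT is linear in log₂ n, so two points fix the line:
  b = (1214 − 742) / (log₂ 32 − log₂ 7) = 472 / (5 − 2.8074) = 215.265 ms/bit
  a = 742 − 215.265 × 2.8074 = 137.674 ms
Then RT(8) = 137.674 + 215.265 × log₂ 8 = 137.674 + 215.265 × 3 ≈ 783.470 ms.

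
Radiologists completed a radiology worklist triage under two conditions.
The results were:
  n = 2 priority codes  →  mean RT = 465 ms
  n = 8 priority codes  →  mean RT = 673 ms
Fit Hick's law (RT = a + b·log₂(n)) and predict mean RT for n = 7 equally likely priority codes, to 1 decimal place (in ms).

With log₂ n on the abscissa the relation is linear; from the two conditions:
  b = (673 − 465) / (log₂ 8 − log₂ 2) = 208 / (3 − 1) = 104.000 ms/bit
  a = 465 − 104.000 × 1 = 361.000 ms
Then RT(7) = 361.000 + 104.000 × log₂ 7 = 361.000 + 104.000 × 2.8074 ≈ 652.965 ms.

653.0 ms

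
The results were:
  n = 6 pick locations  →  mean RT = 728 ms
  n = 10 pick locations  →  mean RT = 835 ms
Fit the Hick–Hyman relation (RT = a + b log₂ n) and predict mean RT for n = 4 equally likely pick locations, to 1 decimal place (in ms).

643.1 ms

RT is linear in log₂ n, so two points fix the line:
  b = (835 − 728) / (log₂ 10 − log₂ 6) = 107 / (3.3219 − 2.5850) = 145.190 ms/bit
  a = 728 − 145.190 × 2.5850 = 352.689 ms
Then RT(4) = 352.689 + 145.190 × log₂ 4 = 352.689 + 145.190 × 2 ≈ 643.069 ms.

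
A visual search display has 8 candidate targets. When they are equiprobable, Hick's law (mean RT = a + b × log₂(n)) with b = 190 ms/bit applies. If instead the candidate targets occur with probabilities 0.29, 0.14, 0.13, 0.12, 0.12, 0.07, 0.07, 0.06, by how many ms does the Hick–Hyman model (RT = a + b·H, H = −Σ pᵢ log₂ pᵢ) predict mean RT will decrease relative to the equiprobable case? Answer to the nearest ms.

36 ms

Equiprobable entropy H₀ = log₂ 8 = 3.0000 bits.
Skewed entropy H = −Σ pᵢ log₂ pᵢ = 2.8124 bits.
ΔRT = b·(H₀ − H) = 190 × 0.1876 = 35.64 ms.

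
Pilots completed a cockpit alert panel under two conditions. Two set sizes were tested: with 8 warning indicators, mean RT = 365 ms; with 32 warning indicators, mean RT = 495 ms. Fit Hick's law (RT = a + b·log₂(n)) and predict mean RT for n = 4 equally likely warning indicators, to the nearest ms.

RT is linear in log₂ n, so two points fix the line:
  b = (495 − 365) / (log₂ 32 − log₂ 8) = 130 / (5 − 3) = 65 ms/bit
  a = 365 − 65 × 3 = 170 ms
Then RT(4) = 170 + 65 × log₂ 4 = 170 + 65 × 2 ≈ 300.000 ms.

300 ms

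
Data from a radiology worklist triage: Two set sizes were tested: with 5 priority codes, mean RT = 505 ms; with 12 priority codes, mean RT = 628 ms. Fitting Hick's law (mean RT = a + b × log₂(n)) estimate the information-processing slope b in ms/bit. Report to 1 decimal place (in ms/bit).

b = (RT₂ − RT₁)/(log₂ n₂ − log₂ n₁) = (628 − 505)/(3.5850 − 2.3219) = 97.385 ms/bit.

97.4 ms/bit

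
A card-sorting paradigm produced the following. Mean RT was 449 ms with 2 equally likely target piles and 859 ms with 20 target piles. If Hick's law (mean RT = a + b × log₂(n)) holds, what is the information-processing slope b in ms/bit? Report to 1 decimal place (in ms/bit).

123.4 ms/bit

b = (RT₂ − RT₁)/(log₂ n₂ − log₂ n₁) = (859 − 449)/(4.3219 − 1) = 123.422 ms/bit.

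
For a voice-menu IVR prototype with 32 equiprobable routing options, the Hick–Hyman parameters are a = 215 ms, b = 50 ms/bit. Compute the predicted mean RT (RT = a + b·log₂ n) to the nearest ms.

log₂(32) = 5 bits, so RT = 215 + 50 × 5 ≈ 465.000 ms.

465 ms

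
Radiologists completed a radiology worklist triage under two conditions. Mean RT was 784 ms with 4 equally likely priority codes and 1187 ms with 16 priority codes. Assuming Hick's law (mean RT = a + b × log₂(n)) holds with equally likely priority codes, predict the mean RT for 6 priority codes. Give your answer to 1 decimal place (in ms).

901.9 ms

RT is linear in log₂ n, so two points fix the line:
  b = (1187 − 784) / (log₂ 16 − log₂ 4) = 403 / (4 − 2) = 201.500 ms/bit
  a = 784 − 201.500 × 2 = 381.000 ms
Then RT(6) = 381.000 + 201.500 × log₂ 6 = 381.000 + 201.500 × 2.5850 ≈ 901.870 ms.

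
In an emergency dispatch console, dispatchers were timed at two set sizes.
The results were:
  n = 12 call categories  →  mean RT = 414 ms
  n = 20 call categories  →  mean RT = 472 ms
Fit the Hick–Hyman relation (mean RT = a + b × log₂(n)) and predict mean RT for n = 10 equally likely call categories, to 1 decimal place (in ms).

393.3 ms

RT is linear in log₂ n, so two points fix the line:
  b = (472 − 414) / (log₂ 20 − log₂ 12) = 58 / (4.3219 − 3.5850) = 78.701 ms/bit
  a = 414 − 78.701 × 3.5850 = 131.860 ms
Then RT(10) = 131.860 + 78.701 × log₂ 10 = 131.860 + 78.701 × 3.3219 ≈ 393.299 ms.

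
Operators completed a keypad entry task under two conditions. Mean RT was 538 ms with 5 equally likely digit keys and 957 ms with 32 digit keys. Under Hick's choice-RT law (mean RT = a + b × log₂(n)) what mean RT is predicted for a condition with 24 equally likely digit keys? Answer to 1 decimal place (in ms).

892.1 ms

Fit slope and intercept:
  b = (957 − 538) / (log₂ 32 − log₂ 5) = 419 / (5 − 2.3219) = 156.456 ms/bit
  a = 538 − 156.456 × 2.3219 = 174.721 ms
Then RT(24) = 174.721 + 156.456 × log₂ 24 = 174.721 + 156.456 × 4.5850 ≈ 892.065 ms.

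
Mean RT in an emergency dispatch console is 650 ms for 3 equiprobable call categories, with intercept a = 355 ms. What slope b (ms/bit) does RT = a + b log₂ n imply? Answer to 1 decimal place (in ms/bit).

3 alternatives carry log₂ 3 = 1.5850 bits; the choice cost is 650 − 355 = 295 ms, so b = 295/1.5850 = 186.124 ms/bit.

186.1 ms/bit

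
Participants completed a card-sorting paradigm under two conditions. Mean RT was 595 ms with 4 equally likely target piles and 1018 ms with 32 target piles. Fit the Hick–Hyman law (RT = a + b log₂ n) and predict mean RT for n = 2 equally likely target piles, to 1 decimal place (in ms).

Fit slope and intercept:
  b = (1018 − 595) / (log₂ 32 − log₂ 4) = 423 / (5 − 2) = 141.000 ms/bit
  a = 595 − 141.000 × 2 = 313.000 ms
Then RT(2) = 313.000 + 141.000 × log₂ 2 = 313.000 + 141.000 × 1 ≈ 454.000 ms.

454.0 ms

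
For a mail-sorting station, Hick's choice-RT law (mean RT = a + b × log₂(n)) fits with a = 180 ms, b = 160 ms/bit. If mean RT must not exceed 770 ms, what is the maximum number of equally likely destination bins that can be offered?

Information budget: (770 − 180)/160 = 3.6875 bits, so n ≤ 2^3.6875 = 12.884 → at most 12.

12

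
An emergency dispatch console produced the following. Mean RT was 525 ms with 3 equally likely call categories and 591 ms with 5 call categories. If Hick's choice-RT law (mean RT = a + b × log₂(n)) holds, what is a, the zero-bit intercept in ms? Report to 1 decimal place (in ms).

Slope: b = (591 − 525) / (log₂ 5 − log₂ 3) = 66/0.7370 = 89.556 ms/bit.
Intercept: a = 525 − 89.556·log₂(3) = 383.056 ms.

383.1 ms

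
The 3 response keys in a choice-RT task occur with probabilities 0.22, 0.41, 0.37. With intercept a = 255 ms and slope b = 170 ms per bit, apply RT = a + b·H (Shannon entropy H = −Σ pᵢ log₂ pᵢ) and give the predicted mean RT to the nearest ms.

517 ms

Entropy contributions −pᵢ log₂ pᵢ: 0.4806, 0.5274, 0.5307; sum H = 1.5387 bits.
RT = a + bH = 255 + 170·1.5387 = 516.58 ms.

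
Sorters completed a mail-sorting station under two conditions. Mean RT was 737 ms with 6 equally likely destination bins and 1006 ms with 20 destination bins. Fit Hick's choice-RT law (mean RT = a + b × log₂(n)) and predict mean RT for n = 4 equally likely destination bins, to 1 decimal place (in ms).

Fit slope and intercept:
  b = (1006 − 737) / (log₂ 20 − log₂ 6) = 269 / (4.3219 − 2.5850) = 154.868 ms/bit
  a = 737 − 154.868 × 2.5850 = 336.673 ms
Then RT(4) = 336.673 + 154.868 × log₂ 4 = 336.673 + 154.868 × 2 ≈ 646.408 ms.

646.4 ms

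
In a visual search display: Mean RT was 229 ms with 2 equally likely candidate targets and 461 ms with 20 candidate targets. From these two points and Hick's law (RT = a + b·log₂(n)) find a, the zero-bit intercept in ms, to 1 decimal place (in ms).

b = (RT₂ − RT₁)/(log₂ n₂ − log₂ n₁) = (461 − 229)/(4.3219 − 1) = 69.839 ms/bit.
a = RT₁ − b·log₂ n₁ = 229 − 69.839 × 1 = 159.161 ms.

159.2 ms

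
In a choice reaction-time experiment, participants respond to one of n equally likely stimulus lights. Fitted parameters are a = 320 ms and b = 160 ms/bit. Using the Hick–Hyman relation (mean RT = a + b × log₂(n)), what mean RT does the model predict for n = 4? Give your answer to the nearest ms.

640 ms

log₂(4) = 2 bits, so RT = 320 + 160 × 2 ≈ 640.000 ms.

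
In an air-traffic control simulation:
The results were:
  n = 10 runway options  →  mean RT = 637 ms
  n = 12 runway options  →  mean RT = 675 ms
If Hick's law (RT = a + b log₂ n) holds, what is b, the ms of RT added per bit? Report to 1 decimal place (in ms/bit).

b = (RT₂ − RT₁)/(log₂ n₂ − log₂ n₁) = (675 − 637)/(3.5850 − 3.3219) = 144.468 ms/bit.

144.5 ms/bit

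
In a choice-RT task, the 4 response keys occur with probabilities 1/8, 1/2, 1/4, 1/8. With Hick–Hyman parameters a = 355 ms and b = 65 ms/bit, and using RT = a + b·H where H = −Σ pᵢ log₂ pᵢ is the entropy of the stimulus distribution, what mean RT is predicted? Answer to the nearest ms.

469 ms

H = −Σ pᵢ log₂ pᵢ = 0.125·3 + 0.5·1 + 0.25·2 + 0.125·3 = 1.750 bits.
RT = 355 + 65 × 1.750 = 468.75 ms.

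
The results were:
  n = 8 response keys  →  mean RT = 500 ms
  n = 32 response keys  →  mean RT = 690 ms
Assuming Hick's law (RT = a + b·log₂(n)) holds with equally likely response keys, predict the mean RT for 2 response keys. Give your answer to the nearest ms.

310 ms

With log₂ n on the abscissa the relation is linear; from the two conditions:
  b = (690 − 500) / (log₂ 32 − log₂ 8) = 190 / (5 − 3) = 95 ms/bit
  a = 500 − 95 × 3 = 215 ms
Then RT(2) = 215 + 95 × log₂ 2 = 215 + 95 × 1 ≈ 310.000 ms.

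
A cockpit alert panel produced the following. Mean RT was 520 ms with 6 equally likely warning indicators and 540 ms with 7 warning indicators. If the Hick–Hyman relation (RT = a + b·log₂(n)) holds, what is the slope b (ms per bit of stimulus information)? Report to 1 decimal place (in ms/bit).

b = (RT₂ − RT₁)/(log₂ n₂ − log₂ n₁) = (540 − 520)/(2.8074 − 2.5850) = 89.931 ms/bit.

89.9 ms/bit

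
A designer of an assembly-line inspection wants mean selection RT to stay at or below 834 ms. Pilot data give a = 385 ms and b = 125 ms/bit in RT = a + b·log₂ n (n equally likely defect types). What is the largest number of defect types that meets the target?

Information budget: (834 − 385)/125 = 3.5920 bits, so n ≤ 2^3.5920 = 12.059 → at most 12.

12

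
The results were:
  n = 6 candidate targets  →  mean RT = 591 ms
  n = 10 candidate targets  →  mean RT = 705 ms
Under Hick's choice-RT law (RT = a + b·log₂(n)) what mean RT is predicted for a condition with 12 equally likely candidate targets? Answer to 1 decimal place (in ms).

745.7 ms

RT is linear in log₂ n, so two points fix the line:
  b = (705 − 591) / (log₂ 10 − log₂ 6) = 114 / (3.3219 − 2.5850) = 154.688 ms/bit
  a = 591 − 154.688 × 2.5850 = 191.136 ms
Then RT(12) = 191.136 + 154.688 × log₂ 12 = 191.136 + 154.688 × 3.5850 ≈ 745.688 ms.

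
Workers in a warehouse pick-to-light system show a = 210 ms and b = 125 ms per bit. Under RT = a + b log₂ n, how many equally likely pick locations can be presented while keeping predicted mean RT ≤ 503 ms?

5

Set 210 + 125·log₂ n ≤ 503 → log₂ n ≤ (503 − 210)/125 = 2.3440.
So n ≤ 2^2.3440 = 5.077; the largest integer n is 5.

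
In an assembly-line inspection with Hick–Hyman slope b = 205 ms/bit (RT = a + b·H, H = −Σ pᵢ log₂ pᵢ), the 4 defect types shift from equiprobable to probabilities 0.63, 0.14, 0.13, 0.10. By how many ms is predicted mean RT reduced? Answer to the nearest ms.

Equiprobable entropy H₀ = log₂ 4 = 2.0000 bits.
Skewed entropy H = −Σ pᵢ log₂ pᵢ = 1.5319 bits.
ΔRT = b·(H₀ − H) = 205 × 0.4681 = 95.96 ms.

96 ms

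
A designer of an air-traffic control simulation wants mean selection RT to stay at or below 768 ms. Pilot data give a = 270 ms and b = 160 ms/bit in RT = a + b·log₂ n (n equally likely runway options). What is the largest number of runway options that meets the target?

8

Information budget: (768 − 270)/160 = 3.1125 bits, so n ≤ 2^3.1125 = 8.649 → at most 8.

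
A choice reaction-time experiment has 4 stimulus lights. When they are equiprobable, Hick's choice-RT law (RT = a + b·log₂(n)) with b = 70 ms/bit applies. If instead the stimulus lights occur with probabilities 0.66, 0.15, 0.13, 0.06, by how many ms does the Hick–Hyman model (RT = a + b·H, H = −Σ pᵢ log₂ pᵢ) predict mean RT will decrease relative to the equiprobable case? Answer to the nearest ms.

40 ms

The RT saving is b·ΔH. Equiprobable H₀ = log₂(4) = 2.0000 bits; with the given probabilities H = 1.4324 bits.
b·(H₀ − H) = 70 × (2.0000 − 1.4324) = 39.73 ms.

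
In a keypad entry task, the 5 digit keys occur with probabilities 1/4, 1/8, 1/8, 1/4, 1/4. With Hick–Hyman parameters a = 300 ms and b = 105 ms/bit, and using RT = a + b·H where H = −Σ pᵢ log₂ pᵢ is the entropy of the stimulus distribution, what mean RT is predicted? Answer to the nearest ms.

H = −Σ pᵢ log₂ pᵢ = 0.25·2 + 0.125·3 + 0.125·3 + 0.25·2 + 0.25·2 = 2.250 bits.
RT = 300 + 105 × 2.250 = 536.25 ms.

536 ms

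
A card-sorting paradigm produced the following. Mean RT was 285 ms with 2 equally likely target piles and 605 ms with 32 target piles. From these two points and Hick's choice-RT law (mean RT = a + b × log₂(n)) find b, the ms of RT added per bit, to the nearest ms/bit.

b = (RT₂ − RT₁)/(log₂ n₂ − log₂ n₁) = (605 − 285)/(5 − 1) = 80 ms/bit.

80 ms/bit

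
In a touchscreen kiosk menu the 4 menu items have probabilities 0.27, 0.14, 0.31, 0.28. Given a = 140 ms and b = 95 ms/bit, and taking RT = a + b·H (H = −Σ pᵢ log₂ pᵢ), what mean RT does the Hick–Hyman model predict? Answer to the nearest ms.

Entropy contributions −pᵢ log₂ pᵢ: 0.5100, 0.3971, 0.5238, 0.5142; sum H = 1.9451 bits.
RT = a + bH = 140 + 95·1.9451 = 324.79 ms.

325 ms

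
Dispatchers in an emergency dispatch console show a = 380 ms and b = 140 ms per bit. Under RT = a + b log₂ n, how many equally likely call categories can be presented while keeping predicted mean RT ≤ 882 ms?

Set 380 + 140·log₂ n ≤ 882 → log₂ n ≤ (882 − 380)/140 = 3.5857.
So n ≤ 2^3.5857 = 12.006; the largest integer n is 12.

12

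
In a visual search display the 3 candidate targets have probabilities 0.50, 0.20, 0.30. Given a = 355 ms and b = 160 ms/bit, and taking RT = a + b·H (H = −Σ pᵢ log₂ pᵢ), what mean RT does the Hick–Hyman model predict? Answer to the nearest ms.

H = 0.50·log₂(1/0.50) + 0.20·log₂(1/0.20) + 0.30·log₂(1/0.30) = 1.4855 bits.
RT = 355 + 160 × 1.4855 = 592.68 ms.

593 ms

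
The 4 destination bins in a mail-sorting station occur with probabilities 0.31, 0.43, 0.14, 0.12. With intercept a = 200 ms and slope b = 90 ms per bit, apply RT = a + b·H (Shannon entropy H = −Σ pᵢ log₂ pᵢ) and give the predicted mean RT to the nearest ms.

363 ms

H = 0.31·log₂(1/0.31) + 0.43·log₂(1/0.43) + 0.14·log₂(1/0.14) + 0.12·log₂(1/0.12) = 1.8115 bits.
RT = 200 + 90 × 1.8115 = 363.04 ms.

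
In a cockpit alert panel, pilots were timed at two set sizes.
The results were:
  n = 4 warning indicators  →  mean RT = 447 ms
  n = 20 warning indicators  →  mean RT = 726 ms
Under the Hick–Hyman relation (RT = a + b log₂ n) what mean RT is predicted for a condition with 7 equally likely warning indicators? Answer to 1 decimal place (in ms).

544.0 ms

Fit slope and intercept:
  b = (726 − 447) / (log₂ 20 − log₂ 4) = 279 / (4.3219 − 2) = 120.159 ms/bit
  a = 447 − 120.159 × 2 = 206.682 ms
Then RT(7) = 206.682 + 120.159 × log₂ 7 = 206.682 + 120.159 × 2.8074 ≈ 544.011 ms.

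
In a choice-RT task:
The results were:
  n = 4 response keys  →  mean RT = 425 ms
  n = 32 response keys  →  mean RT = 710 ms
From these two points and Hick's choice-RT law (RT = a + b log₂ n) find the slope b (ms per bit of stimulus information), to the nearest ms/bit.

Slope: b = (710 − 425) / (log₂ 32 − log₂ 4) = 285/3.0000 = 95 ms/bit.

95 ms/bit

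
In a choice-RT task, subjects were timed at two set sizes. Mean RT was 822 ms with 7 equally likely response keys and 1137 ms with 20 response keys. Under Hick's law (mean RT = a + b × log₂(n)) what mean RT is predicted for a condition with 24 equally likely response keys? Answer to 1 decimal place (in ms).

1191.7 ms

With log₂ n on the abscissa the relation is linear; from the two conditions:
  b = (1137 − 822) / (log₂ 20 − log₂ 7) = 315 / (4.3219 − 2.8074) = 207.979 ms/bit
  a = 822 − 207.979 × 2.8074 = 238.128 ms
Then RT(24) = 238.128 + 207.979 × log₂ 24 = 238.128 + 207.979 × 4.5850 ≈ 1191.706 ms.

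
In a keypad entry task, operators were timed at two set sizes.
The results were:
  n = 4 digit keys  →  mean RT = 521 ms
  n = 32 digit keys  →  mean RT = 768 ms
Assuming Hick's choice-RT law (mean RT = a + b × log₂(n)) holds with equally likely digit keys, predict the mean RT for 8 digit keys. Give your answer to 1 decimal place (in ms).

Solve the two-equation system in a and b:
  b = (768 − 521) / (log₂ 32 − log₂ 4) = 247 / (5 − 2) = 82.333 ms/bit
  a = 521 − 82.333 × 2 = 356.333 ms
Then RT(8) = 356.333 + 82.333 × log₂ 8 = 356.333 + 82.333 × 3 ≈ 603.333 ms.

603.3 ms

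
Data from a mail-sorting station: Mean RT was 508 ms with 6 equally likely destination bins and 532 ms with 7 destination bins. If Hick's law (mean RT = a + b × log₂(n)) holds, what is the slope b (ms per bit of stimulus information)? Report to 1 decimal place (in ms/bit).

b = (RT₂ − RT₁)/(log₂ n₂ − log₂ n₁) = (532 − 508)/(2.8074 − 2.5850) = 107.917 ms/bit.

107.9 ms/bit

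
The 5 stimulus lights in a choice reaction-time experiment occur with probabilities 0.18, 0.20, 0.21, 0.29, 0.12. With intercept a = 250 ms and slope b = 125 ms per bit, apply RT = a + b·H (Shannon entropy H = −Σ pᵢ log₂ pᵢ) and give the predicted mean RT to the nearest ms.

533 ms

Entropy contributions −pᵢ log₂ pᵢ: 0.4453, 0.4644, 0.4728, 0.5179, 0.3671; sum H = 2.2675 bits.
RT = a + bH = 250 + 125·2.2675 = 533.44 ms.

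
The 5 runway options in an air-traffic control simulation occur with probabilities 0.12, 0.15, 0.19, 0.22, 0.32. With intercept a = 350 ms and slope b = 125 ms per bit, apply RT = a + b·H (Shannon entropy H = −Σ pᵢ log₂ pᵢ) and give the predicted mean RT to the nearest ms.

630 ms

Entropy contributions −pᵢ log₂ pᵢ: 0.3671, 0.4105, 0.4552, 0.4806, 0.5260; sum H = 2.2394 bits.
RT = a + bH = 350 + 125·2.2394 = 629.93 ms.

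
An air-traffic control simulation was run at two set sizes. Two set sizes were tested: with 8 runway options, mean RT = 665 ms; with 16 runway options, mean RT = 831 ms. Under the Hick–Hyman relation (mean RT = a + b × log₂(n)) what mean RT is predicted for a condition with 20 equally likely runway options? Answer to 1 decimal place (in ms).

Fit slope and intercept:
  b = (831 − 665) / (log₂ 16 − log₂ 8) = 166 / (4 − 3) = 166.000 ms/bit
  a = 665 − 166.000 × 3 = 167.000 ms
Then RT(20) = 167.000 + 166.000 × log₂ 20 = 167.000 + 166.000 × 4.3219 ≈ 884.440 ms.

884.4 ms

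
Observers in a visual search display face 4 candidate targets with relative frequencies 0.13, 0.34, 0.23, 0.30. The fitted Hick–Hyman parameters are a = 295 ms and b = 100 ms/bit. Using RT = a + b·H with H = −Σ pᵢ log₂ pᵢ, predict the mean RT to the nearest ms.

Entropy contributions −pᵢ log₂ pᵢ: 0.3826, 0.5292, 0.4877, 0.5211; sum H = 1.9206 bits.
RT = a + bH = 295 + 100·1.9206 = 487.06 ms.

487 ms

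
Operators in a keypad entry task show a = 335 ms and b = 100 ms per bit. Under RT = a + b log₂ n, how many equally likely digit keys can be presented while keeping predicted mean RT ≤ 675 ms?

10

Information budget: (675 − 335)/100 = 3.4000 bits, so n ≤ 2^3.4000 = 10.556 → at most 10.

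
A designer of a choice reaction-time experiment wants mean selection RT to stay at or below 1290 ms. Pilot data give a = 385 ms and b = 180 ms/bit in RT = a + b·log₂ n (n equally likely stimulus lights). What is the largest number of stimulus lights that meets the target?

180·log₂ n ≤ 1290 − 385 = 905, giving log₂ n ≤ 5.0278 and n ≤ 32.622. The largest whole number is 32.

32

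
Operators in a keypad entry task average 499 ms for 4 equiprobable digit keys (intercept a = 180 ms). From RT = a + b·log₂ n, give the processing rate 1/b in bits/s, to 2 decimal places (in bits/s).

6.27 bits/s

b = (499 − 180)/log₂ 4 = 319/2 = 159.500 ms per bit = 0.15950 s/bit; the reciprocal is 6.270 bits/s.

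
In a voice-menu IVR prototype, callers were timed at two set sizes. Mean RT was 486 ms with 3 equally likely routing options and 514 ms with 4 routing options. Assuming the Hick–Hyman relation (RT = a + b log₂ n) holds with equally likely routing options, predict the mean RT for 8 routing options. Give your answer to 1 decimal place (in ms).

581.5 ms

Solve the two-equation system in a and b:
  b = (514 − 486) / (log₂ 4 − log₂ 3) = 28 / (2 − 1.5850) = 67.464 ms/bit
  a = 486 − 67.464 × 1.5850 = 379.072 ms
Then RT(8) = 379.072 + 67.464 × log₂ 8 = 379.072 + 67.464 × 3 ≈ 581.464 ms.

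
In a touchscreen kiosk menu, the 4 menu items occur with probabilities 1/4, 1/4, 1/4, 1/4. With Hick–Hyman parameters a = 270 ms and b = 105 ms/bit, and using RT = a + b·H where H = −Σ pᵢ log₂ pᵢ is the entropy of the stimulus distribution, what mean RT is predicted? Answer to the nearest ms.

Each term −pᵢ log₂ pᵢ: 0.25·2 + 0.25·2 + 0.25·2 + 0.25·2; summed, H = 2.000 bits.
Mean RT = a + bH = 270 + 105·2.000 = 480.00 ms.

480 ms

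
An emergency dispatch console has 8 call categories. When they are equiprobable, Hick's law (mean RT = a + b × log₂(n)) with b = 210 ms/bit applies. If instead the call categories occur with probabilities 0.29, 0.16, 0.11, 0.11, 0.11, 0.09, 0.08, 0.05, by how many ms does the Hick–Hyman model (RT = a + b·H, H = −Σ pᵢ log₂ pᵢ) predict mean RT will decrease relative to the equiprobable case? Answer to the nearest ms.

The RT saving is b·ΔH. Equiprobable H₀ = log₂(8) = 3.0000 bits; with the given probabilities H = 2.8120 bits.
b·(H₀ − H) = 210 × (3.0000 − 2.8120) = 39.47 ms.

39 ms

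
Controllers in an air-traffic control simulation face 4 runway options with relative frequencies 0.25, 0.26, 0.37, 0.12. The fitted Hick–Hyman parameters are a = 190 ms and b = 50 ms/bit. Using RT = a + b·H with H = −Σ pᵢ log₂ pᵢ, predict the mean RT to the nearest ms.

H = 0.25·log₂(1/0.25) + 0.26·log₂(1/0.26) + 0.37·log₂(1/0.37) + 0.12·log₂(1/0.12) = 1.9031 bits.
RT = 190 + 50 × 1.9031 = 285.15 ms.

285 ms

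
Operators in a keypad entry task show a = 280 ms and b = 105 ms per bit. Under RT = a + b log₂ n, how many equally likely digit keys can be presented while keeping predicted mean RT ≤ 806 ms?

105·log₂ n ≤ 806 − 280 = 526, giving log₂ n ≤ 5.0095 and n ≤ 32.212. The largest whole number is 32.

32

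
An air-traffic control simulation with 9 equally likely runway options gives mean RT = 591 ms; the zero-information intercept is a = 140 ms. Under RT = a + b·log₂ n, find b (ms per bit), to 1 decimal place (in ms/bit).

log₂(9) = 3.1699 bits.
b = (RT − a)/log₂ n = (591 − 140) / 3.1699 = 142.275 ms/bit.

142.3 ms/bit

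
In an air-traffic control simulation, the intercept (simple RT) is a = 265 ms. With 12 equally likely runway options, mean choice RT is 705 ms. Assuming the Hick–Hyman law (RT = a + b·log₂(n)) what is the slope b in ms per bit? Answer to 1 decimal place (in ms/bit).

122.7 ms/bit

12 alternatives carry log₂ 12 = 3.5850 bits; the choice cost is 705 − 265 = 440 ms, so b = 440/3.5850 = 122.735 ms/bit.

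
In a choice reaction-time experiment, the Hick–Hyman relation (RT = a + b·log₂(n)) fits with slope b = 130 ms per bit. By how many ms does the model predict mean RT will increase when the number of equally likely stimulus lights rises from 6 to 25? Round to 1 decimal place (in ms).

The intercept a cancels: ΔRT = b·(log₂ n₂ − log₂ n₁) = b·log₂(n₂/n₁).
log₂(25) − log₂(6) = 4.6439 − 2.5850 = 2.0589.
ΔRT = 130 × 2.0589 = 267.656 ms.

267.7 ms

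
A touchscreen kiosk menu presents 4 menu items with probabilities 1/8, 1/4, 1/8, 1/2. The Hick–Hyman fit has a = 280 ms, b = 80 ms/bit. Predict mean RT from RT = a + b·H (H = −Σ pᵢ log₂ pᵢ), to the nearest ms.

420 ms

Each term −pᵢ log₂ pᵢ: 0.125·3 + 0.25·2 + 0.125·3 + 0.5·1; summed, H = 1.750 bits.
Mean RT = a + bH = 280 + 80·1.750 = 420.00 ms.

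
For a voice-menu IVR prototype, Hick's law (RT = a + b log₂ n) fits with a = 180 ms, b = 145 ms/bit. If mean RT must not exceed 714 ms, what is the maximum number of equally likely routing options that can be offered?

Set 180 + 145·log₂ n ≤ 714 → log₂ n ≤ (714 − 180)/145 = 3.6828.
So n ≤ 2^3.6828 = 12.842; the largest integer n is 12.

12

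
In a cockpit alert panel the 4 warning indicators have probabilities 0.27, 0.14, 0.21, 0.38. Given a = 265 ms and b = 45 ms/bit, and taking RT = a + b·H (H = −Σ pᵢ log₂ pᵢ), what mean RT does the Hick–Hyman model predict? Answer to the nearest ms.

H = 0.27·log₂(1/0.27) + 0.14·log₂(1/0.14) + 0.21·log₂(1/0.21) + 0.38·log₂(1/0.38) = 1.9104 bits.
RT = 265 + 45 × 1.9104 = 350.97 ms.

351 ms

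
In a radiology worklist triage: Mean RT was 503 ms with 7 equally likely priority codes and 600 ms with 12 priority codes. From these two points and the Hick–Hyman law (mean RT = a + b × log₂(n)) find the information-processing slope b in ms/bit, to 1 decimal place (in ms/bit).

124.7 ms/bit

b = (RT₂ − RT₁)/(log₂ n₂ − log₂ n₁) = (600 − 503)/(3.5850 − 2.8074) = 124.742 ms/bit.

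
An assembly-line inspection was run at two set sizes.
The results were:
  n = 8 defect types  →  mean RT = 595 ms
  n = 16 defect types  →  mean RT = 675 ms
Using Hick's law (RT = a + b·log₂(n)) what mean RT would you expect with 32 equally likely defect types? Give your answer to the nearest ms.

755 ms

With log₂ n on the abscissa the relation is linear; from the two conditions:
  b = (675 − 595) / (log₂ 16 − log₂ 8) = 80 / (4 − 3) = 80 ms/bit
  a = 595 − 80 × 3 = 355 ms
Then RT(32) = 355 + 80 × log₂ 32 = 355 + 80 × 5 ≈ 755.000 ms.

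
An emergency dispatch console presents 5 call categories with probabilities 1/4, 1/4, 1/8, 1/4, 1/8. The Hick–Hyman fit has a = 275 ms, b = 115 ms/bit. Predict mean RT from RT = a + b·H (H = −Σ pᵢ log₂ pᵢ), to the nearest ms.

534 ms

Each term −pᵢ log₂ pᵢ: 0.25·2 + 0.25·2 + 0.125·3 + 0.25·2 + 0.125·3; summed, H = 2.250 bits.
Mean RT = a + bH = 275 + 115·2.250 = 533.75 ms.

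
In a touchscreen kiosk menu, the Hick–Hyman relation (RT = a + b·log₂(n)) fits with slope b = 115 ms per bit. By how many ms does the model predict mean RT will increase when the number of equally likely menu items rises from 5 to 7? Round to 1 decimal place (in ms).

Only the slope matters, since a is common to both: ΔRT = b·log₂(n₂/n₁).
log₂(7) − log₂(5) = 2.8074 − 2.3219 = 0.4854.
ΔRT = 115 × 0.4854 = 55.824 ms.

55.8 ms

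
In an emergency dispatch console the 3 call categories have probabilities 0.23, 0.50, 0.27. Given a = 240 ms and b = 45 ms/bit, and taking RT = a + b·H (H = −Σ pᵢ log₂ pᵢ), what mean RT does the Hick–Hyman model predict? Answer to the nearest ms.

H = 0.23·log₂(1/0.23) + 0.50·log₂(1/0.50) + 0.27·log₂(1/0.27) = 1.4977 bits.
RT = 240 + 45 × 1.4977 = 307.40 ms.

307 ms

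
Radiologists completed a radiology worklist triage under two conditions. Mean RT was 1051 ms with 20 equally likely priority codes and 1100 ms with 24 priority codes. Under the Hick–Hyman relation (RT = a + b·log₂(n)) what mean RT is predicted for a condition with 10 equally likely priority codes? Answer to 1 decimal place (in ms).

RT is linear in log₂ n, so two points fix the line:
  b = (1100 − 1051) / (log₂ 24 − log₂ 20) = 49 / (4.5850 − 4.3219) = 186.287 ms/bit
  a = 1051 − 186.287 × 4.3219 = 245.879 ms
Then RT(10) = 245.879 + 186.287 × log₂ 10 = 245.879 + 186.287 × 3.3219 ≈ 864.713 ms.

864.7 ms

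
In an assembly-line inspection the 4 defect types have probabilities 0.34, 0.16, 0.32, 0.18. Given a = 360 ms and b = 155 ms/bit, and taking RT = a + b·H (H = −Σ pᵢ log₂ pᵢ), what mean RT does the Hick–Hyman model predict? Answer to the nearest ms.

H = 0.34·log₂(1/0.34) + 0.16·log₂(1/0.16) + 0.32·log₂(1/0.32) + 0.18·log₂(1/0.18) = 1.9235 bits.
RT = 360 + 155 × 1.9235 = 658.15 ms.

658 ms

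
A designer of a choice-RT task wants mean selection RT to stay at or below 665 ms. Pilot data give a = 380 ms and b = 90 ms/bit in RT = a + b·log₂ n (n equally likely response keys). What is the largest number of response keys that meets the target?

8

Set 380 + 90·log₂ n ≤ 665 → log₂ n ≤ (665 − 380)/90 = 3.1667.
So n ≤ 2^3.1667 = 8.980; the largest integer n is 8.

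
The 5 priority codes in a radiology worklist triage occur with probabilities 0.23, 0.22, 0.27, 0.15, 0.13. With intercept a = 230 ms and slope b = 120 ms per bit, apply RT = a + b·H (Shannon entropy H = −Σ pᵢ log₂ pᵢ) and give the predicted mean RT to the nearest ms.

H = 0.23·log₂(1/0.23) + 0.22·log₂(1/0.22) + 0.27·log₂(1/0.27) + 0.15·log₂(1/0.15) + 0.13·log₂(1/0.13) = 2.2715 bits.
RT = 230 + 120 × 2.2715 = 502.57 ms.

503 ms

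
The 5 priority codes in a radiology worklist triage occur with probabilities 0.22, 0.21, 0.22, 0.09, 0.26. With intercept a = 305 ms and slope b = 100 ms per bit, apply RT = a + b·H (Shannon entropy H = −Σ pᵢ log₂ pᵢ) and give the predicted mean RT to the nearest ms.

Entropy contributions −pᵢ log₂ pᵢ: 0.4806, 0.4728, 0.4806, 0.3127, 0.5053; sum H = 2.2519 bits.
RT = a + bH = 305 + 100·2.2519 = 530.19 ms.

530 ms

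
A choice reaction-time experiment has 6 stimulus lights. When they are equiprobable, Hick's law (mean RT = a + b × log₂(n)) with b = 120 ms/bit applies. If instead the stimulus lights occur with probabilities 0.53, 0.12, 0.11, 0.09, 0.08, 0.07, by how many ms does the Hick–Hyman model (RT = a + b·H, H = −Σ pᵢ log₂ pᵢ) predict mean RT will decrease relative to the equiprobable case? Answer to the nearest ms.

Equiprobable entropy H₀ = log₂ 6 = 2.5850 bits.
Skewed entropy H = −Σ pᵢ log₂ pᵢ = 2.0755 bits.
ΔRT = b·(H₀ − H) = 120 × 0.5094 = 61.13 ms.

61 ms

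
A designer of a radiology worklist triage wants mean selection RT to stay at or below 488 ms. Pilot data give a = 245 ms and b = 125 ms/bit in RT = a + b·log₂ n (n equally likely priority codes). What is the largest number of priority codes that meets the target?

3

125·log₂ n ≤ 488 − 245 = 243, giving log₂ n ≤ 1.9440 and n ≤ 3.848. The largest whole number is 3.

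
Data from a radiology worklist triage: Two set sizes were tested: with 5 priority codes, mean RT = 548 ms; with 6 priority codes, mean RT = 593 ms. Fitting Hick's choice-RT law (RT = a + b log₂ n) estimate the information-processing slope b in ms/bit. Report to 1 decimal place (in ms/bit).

The slope on a log₂ axis is (593 − 548) / (2.5850 − 2.3219) = 171.080 ms/bit.

171.1 ms/bit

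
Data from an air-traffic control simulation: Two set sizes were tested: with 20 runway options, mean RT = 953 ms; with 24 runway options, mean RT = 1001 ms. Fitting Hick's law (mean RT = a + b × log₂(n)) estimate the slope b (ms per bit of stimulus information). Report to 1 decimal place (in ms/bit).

b = (RT₂ − RT₁)/(log₂ n₂ − log₂ n₁) = (1001 − 953)/(4.5850 − 4.3219) = 182.486 ms/bit.

182.5 ms/bit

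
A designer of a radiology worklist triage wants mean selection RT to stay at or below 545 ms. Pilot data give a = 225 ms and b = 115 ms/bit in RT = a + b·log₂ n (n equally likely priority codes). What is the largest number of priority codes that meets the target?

6

115·log₂ n ≤ 545 − 225 = 320, giving log₂ n ≤ 2.7826 and n ≤ 6.881. The largest whole number is 6.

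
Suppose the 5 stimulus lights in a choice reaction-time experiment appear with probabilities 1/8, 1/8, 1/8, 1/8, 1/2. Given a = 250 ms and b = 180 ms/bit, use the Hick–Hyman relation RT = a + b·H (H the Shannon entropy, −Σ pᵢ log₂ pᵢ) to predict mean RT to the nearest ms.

610 ms

Each term −pᵢ log₂ pᵢ: 0.125·3 + 0.125·3 + 0.125·3 + 0.125·3 + 0.5·1; summed, H = 2.000 bits.
Mean RT = a + bH = 250 + 180·2.000 = 610.00 ms.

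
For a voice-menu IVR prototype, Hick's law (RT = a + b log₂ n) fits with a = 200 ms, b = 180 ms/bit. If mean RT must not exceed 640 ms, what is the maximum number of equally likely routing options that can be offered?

Information budget: (640 − 200)/180 = 2.4444 bits, so n ≤ 2^2.4444 = 5.443 → at most 5.

5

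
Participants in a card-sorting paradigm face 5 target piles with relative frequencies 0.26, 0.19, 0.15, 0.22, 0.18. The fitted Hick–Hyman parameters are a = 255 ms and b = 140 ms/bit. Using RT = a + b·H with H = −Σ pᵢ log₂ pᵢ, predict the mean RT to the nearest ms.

Entropy contributions −pᵢ log₂ pᵢ: 0.5053, 0.4552, 0.4105, 0.4806, 0.4453; sum H = 2.2969 bits.
RT = a + bH = 255 + 140·2.2969 = 576.57 ms.

577 ms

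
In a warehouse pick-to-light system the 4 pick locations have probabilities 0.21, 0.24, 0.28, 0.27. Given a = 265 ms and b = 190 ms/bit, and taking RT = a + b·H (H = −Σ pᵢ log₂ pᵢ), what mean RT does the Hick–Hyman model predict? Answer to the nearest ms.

643 ms

H = 0.21·log₂(1/0.21) + 0.24·log₂(1/0.24) + 0.28·log₂(1/0.28) + 0.27·log₂(1/0.27) = 1.9912 bits.
RT = 265 + 190 × 1.9912 = 643.33 ms.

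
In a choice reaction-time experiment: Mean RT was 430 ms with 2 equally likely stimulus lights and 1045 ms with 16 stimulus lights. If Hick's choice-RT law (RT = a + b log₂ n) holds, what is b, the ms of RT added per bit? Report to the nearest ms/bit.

205 ms/bit

The slope on a log₂ axis is (1045 − 430) / (4 − 1) = 205 ms/bit.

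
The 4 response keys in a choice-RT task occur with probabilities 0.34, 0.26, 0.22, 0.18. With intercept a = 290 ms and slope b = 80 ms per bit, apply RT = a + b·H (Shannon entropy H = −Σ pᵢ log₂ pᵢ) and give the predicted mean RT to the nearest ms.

H = 0.34·log₂(1/0.34) + 0.26·log₂(1/0.26) + 0.22·log₂(1/0.22) + 0.18·log₂(1/0.18) = 1.9603 bits.
RT = 290 + 80 × 1.9603 = 446.83 ms.

447 ms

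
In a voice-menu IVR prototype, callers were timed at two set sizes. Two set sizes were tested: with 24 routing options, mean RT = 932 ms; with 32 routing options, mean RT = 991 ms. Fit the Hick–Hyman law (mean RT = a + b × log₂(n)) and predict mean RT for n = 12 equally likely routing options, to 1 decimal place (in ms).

RT is linear in log₂ n, so two points fix the line:
  b = (991 − 932) / (log₂ 32 − log₂ 24) = 59 / (5 − 4.5850) = 142.156 ms/bit
  a = 932 − 142.156 × 4.5850 = 280.221 ms
Then RT(12) = 280.221 + 142.156 × log₂ 12 = 280.221 + 142.156 × 3.5850 ≈ 789.844 ms.

789.8 ms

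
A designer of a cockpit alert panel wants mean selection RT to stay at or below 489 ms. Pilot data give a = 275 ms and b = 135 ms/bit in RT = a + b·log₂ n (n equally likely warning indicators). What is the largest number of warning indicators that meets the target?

135·log₂ n ≤ 489 − 275 = 214, giving log₂ n ≤ 1.5852 and n ≤ 3.000. The largest whole number is 3.

3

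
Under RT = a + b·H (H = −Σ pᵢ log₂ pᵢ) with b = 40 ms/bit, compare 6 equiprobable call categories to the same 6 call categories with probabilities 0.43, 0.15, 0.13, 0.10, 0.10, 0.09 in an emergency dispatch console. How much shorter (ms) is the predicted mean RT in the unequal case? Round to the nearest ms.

Equiprobable entropy H₀ = log₂ 6 = 2.5850 bits.
Skewed entropy H = −Σ pᵢ log₂ pᵢ = 2.2938 bits.
ΔRT = b·(H₀ − H) = 40 × 0.2912 = 11.65 ms.

12 ms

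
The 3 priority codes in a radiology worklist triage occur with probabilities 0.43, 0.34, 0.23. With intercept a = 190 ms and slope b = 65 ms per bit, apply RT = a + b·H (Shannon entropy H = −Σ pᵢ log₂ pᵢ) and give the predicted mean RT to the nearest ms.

290 ms

H = 0.43·log₂(1/0.43) + 0.34·log₂(1/0.34) + 0.23·log₂(1/0.23) = 1.5404 bits.
RT = 190 + 65 × 1.5404 = 290.13 ms.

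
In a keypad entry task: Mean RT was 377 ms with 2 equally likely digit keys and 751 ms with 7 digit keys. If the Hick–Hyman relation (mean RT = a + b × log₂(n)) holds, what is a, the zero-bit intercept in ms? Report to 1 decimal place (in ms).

Slope: b = (751 − 377) / (log₂ 7 − log₂ 2) = 374/1.8074 = 206.932 ms/bit.
a = RT₁ − b·log₂ n₁ = 377 − 206.932 × 1 = 170.068 ms.

170.1 ms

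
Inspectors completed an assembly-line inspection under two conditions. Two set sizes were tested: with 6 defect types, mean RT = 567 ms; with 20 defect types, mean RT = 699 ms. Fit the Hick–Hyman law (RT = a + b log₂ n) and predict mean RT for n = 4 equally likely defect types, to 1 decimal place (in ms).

Fit slope and intercept:
  b = (699 − 567) / (log₂ 20 − log₂ 6) = 132 / (4.3219 − 2.5850) = 75.995 ms/bit
  a = 567 − 75.995 × 2.5850 = 370.557 ms
Then RT(4) = 370.557 + 75.995 × log₂ 4 = 370.557 + 75.995 × 2 ≈ 522.546 ms.

522.5 ms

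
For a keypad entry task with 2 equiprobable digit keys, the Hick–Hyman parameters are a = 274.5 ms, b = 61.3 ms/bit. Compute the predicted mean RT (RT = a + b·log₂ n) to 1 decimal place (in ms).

335.8 ms

log₂(2) = 1 bits, so RT = 274.5 + 61.3 × 1 ≈ 335.800 ms.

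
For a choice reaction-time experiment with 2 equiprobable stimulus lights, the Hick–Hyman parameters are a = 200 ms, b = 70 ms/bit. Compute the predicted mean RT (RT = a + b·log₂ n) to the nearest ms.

270 ms

log₂(2) = 1 bits, so RT = 200 + 70 × 1 ≈ 270.000 ms.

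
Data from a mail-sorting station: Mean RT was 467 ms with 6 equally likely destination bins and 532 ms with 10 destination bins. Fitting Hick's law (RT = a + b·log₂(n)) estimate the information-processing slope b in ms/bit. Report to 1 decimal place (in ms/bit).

88.2 ms/bit

The slope on a log₂ axis is (532 − 467) / (3.3219 − 2.5850) = 88.200 ms/bit.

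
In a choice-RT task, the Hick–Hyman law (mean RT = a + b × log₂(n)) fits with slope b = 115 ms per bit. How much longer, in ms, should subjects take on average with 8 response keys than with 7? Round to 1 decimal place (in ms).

22.2 ms

ΔRT = (a + b log₂ n₂) − (a + b log₂ n₁) = b·(log₂ n₂ − log₂ n₁).
log₂(8) − log₂(7) = 3 − 2.8074 = 0.1926.
ΔRT = 115 × 0.1926 = 22.154 ms.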